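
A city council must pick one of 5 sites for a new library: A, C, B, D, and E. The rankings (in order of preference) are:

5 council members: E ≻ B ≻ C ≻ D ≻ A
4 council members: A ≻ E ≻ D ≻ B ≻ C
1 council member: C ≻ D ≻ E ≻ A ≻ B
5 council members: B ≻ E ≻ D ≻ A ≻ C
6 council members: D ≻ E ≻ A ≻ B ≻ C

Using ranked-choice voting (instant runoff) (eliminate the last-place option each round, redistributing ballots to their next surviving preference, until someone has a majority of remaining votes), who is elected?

E

Round 1: A 4, C 1, B 5, D 6, E 5. Eliminate C.
Round 2: A 4, B 5, D 7, E 5. Eliminate A.
Round 3: B 5, D 7, E 9. Eliminate B.
Round 4: D 7, E 14. E has a majority.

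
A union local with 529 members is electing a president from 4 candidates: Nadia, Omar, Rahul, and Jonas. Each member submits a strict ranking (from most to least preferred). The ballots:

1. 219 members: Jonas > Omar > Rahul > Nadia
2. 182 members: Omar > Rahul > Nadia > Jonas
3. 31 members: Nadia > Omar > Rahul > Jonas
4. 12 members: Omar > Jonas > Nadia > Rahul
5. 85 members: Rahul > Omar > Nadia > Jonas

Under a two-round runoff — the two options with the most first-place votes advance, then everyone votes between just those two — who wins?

Omar

Round 1 first-place votes: Nadia 31, Omar 194, Rahul 85, Jonas 219.
Jonas and Omar advance.
Runoff: Jonas is preferred to Omar by 219 voters; Omar by 310.
Omar wins the runoff.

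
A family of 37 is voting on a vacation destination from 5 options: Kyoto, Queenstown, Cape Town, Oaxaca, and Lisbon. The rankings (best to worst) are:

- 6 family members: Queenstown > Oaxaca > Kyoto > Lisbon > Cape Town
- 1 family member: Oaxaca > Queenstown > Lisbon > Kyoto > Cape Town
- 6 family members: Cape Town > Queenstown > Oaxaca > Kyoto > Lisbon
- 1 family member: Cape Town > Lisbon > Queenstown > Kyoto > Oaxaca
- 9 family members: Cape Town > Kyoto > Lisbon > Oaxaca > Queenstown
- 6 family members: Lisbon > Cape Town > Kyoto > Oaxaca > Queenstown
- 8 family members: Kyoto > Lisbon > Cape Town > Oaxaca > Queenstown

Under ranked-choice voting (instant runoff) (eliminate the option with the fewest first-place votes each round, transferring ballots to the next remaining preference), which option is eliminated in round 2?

Lisbon

Round 1: Kyoto 8, Queenstown 6, Cape Town 16, Oaxaca 1, Lisbon 6. Eliminate Oaxaca.
Round 2: Kyoto 8, Queenstown 7, Cape Town 16, Lisbon 6. Eliminate Lisbon.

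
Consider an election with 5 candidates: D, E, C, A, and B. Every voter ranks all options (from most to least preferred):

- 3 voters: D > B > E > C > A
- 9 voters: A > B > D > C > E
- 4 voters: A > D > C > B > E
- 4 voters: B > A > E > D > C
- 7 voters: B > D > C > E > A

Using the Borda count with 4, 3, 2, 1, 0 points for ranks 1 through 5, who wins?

B

D: 3·4 + 9·2 + 4·3 + 4·1 + 7·3 = 67
E: 3·2 + 9·0 + 4·0 + 4·2 + 7·1 = 21
C: 3·1 + 9·1 + 4·2 + 4·0 + 7·2 = 34
A: 3·0 + 9·4 + 4·4 + 4·3 + 7·0 = 64
B: 3·3 + 9·3 + 4·1 + 4·4 + 7·4 = 84
B has the highest Borda score (84).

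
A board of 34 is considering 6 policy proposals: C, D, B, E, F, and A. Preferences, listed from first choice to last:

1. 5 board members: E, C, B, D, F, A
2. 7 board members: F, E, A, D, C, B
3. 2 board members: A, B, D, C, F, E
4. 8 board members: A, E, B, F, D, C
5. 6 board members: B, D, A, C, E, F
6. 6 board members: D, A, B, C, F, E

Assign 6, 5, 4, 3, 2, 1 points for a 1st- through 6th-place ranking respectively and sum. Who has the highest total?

A

C: 5·5 + 7·2 + 2·3 + 8·1 + 6·3 + 6·3 = 89
D: 5·3 + 7·3 + 2·4 + 8·2 + 6·5 + 6·6 = 126
B: 5·4 + 7·1 + 2·5 + 8·4 + 6·6 + 6·4 = 129
E: 5·6 + 7·5 + 2·1 + 8·5 + 6·2 + 6·1 = 125
F: 5·2 + 7·6 + 2·2 + 8·3 + 6·1 + 6·2 = 98
A: 5·1 + 7·4 + 2·6 + 8·6 + 6·4 + 6·5 = 147
A has the highest Borda score (147).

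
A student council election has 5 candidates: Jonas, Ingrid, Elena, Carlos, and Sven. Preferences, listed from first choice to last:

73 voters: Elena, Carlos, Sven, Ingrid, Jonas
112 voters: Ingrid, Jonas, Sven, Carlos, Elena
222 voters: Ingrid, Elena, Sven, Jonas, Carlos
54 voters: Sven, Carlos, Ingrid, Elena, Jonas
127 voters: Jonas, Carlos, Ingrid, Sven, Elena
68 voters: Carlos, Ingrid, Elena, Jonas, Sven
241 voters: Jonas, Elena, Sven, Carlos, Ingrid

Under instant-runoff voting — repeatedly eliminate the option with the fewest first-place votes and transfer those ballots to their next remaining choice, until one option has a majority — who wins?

Ingrid

Round 1: Jonas 368, Ingrid 334, Elena 73, Carlos 68, Sven 54. Eliminate Sven.
Round 2: Jonas 368, Ingrid 334, Elena 73, Carlos 122. Eliminate Elena.
Round 3: Jonas 368, Ingrid 334, Carlos 195. Eliminate Carlos.
Round 4: Jonas 368, Ingrid 529. Ingrid has a majority.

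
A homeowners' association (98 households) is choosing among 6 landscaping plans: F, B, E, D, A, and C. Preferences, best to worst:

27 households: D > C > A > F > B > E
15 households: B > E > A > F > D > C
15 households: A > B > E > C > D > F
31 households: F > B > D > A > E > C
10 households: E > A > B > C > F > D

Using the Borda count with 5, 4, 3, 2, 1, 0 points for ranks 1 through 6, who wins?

B

F: 27·2 + 15·2 + 15·0 + 31·5 + 10·1 = 249
B: 27·1 + 15·5 + 15·4 + 31·4 + 10·3 = 316
E: 27·0 + 15·4 + 15·3 + 31·1 + 10·5 = 186
D: 27·5 + 15·1 + 15·1 + 31·3 + 10·0 = 258
A: 27·3 + 15·3 + 15·5 + 31·2 + 10·4 = 303
C: 27·4 + 15·0 + 15·2 + 31·0 + 10·2 = 158
B has the highest Borda score (316).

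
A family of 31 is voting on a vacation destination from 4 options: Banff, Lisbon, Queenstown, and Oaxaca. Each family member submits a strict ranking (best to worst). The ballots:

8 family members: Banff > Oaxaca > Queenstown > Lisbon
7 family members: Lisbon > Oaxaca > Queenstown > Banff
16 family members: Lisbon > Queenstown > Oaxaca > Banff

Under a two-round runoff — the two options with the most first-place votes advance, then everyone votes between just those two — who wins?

Round 1 first-place votes: Banff 8, Lisbon 23, Queenstown 0, Oaxaca 0.
Lisbon and Banff advance.
Runoff: Lisbon is preferred to Banff by 23 voters; Banff by 8.
Lisbon wins the runoff.

Lisbon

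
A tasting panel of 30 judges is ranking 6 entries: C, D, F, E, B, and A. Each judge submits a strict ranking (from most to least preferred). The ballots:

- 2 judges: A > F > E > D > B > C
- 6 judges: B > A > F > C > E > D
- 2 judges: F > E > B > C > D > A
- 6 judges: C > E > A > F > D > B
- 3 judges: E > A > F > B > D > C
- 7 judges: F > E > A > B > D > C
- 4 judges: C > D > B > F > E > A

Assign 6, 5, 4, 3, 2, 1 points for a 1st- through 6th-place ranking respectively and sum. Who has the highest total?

F

C: 2·1 + 6·3 + 2·3 + 6·6 + 3·1 + 7·1 + 4·6 = 96
D: 2·3 + 6·1 + 2·2 + 6·2 + 3·2 + 7·2 + 4·5 = 68
F: 2·5 + 6·4 + 2·6 + 6·3 + 3·4 + 7·6 + 4·3 = 130
E: 2·4 + 6·2 + 2·5 + 6·5 + 3·6 + 7·5 + 4·2 = 121
B: 2·2 + 6·6 + 2·4 + 6·1 + 3·3 + 7·3 + 4·4 = 100
A: 2·6 + 6·5 + 2·1 + 6·4 + 3·5 + 7·4 + 4·1 = 115
F has the highest Borda score (130).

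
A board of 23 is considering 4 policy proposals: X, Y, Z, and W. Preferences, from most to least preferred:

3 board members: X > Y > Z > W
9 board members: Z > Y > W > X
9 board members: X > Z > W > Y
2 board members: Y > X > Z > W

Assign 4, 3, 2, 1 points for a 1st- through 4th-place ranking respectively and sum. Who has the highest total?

Z

X: 3·4 + 9·1 + 9·4 + 2·3 = 63
Y: 3·3 + 9·3 + 9·1 + 2·4 = 53
Z: 3·2 + 9·4 + 9·3 + 2·2 = 73
W: 3·1 + 9·2 + 9·2 + 2·1 = 41
Z has the highest Borda score (73).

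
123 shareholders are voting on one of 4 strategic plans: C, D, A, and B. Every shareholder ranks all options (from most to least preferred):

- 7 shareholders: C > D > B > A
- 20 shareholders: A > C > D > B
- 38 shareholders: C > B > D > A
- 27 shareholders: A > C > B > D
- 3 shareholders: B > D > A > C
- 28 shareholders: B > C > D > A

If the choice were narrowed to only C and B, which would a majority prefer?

Voters preferring C to B: 92; preferring B to C: 31.
C wins the head-to-head.

C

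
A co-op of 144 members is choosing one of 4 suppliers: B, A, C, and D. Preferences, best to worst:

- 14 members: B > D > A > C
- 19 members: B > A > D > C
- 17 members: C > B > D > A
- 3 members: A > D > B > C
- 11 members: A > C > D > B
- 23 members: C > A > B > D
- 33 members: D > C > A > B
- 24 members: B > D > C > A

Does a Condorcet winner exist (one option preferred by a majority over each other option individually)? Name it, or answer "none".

none

Checking pairwise contests:
C beats B 84–60.
B beats A 74–70.
D beats C 93–51.
B beats D 97–47.
Every option loses at least one head-to-head, so there is no Condorcet winner.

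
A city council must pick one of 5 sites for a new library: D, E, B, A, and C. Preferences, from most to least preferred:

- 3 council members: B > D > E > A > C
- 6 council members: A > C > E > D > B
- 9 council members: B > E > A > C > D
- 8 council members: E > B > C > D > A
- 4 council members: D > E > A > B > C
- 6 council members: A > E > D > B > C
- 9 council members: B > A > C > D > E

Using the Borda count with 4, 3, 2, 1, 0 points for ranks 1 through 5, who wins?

B

D: 3·3 + 6·1 + 9·0 + 8·1 + 4·4 + 6·2 + 9·1 = 60
E: 3·2 + 6·2 + 9·3 + 8·4 + 4·3 + 6·3 + 9·0 = 107
B: 3·4 + 6·0 + 9·4 + 8·3 + 4·1 + 6·1 + 9·4 = 118
A: 3·1 + 6·4 + 9·2 + 8·0 + 4·2 + 6·4 + 9·3 = 104
C: 3·0 + 6·3 + 9·1 + 8·2 + 4·0 + 6·0 + 9·2 = 61
B has the highest Borda score (118).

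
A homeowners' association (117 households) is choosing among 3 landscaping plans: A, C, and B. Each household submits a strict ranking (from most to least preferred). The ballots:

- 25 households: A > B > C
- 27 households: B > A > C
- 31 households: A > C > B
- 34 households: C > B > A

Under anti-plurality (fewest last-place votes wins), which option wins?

Last-place votes: A 34, C 52, B 31.
B is ranked last by the fewest voters, so B wins.

B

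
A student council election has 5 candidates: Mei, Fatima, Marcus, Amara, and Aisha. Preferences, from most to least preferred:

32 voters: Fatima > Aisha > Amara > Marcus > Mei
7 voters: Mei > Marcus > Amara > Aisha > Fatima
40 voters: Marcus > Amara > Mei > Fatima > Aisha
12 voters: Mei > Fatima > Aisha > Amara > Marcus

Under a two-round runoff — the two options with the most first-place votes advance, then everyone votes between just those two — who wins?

Marcus

Round 1 first-place votes: Mei 19, Fatima 32, Marcus 40, Amara 0, Aisha 0.
Marcus and Fatima advance.
Runoff: Marcus is preferred to Fatima by 47 voters; Fatima by 44.
Marcus wins the runoff.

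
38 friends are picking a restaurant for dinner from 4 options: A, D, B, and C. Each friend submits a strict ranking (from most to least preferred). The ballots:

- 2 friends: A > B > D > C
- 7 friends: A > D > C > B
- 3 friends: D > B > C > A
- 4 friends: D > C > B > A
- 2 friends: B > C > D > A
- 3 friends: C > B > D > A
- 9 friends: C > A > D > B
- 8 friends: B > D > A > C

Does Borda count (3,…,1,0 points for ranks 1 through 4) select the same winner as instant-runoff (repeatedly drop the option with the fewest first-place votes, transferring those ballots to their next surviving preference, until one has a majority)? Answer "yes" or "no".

Borda — scores: A 53, D 67, B 50, C 58. Winner: D.
Instant-runoff — R1 A 9, D 7, B 10, C 12 (D out); R2 A 9, B 13, C 16 (A out); R3 B 15, C 23 (C winner). Winner: C.
The two methods disagree.

no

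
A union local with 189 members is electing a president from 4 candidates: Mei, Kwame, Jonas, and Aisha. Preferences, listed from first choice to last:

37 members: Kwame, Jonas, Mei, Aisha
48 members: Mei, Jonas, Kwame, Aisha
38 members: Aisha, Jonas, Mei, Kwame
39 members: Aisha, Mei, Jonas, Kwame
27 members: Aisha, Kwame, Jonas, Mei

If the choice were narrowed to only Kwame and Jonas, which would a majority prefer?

Voters preferring Kwame to Jonas: 64; preferring Jonas to Kwame: 125.
Jonas wins the head-to-head.

Jonas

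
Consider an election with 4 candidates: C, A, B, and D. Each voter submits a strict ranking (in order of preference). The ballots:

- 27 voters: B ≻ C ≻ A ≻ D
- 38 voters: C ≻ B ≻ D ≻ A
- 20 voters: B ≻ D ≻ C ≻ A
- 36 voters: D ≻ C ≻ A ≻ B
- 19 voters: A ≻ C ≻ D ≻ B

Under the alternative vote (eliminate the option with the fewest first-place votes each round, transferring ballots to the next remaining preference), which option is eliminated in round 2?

D

Round 1: C 38, A 19, B 47, D 36. Eliminate A.
Round 2: C 57, B 47, D 36. Eliminate D.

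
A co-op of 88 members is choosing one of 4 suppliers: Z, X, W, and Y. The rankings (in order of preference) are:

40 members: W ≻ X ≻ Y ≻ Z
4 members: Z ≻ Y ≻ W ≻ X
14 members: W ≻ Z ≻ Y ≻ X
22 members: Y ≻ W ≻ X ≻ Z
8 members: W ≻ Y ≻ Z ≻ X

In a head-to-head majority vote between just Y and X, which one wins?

Y

Voters preferring Y to X: 48; preferring X to Y: 40.
Y wins the head-to-head.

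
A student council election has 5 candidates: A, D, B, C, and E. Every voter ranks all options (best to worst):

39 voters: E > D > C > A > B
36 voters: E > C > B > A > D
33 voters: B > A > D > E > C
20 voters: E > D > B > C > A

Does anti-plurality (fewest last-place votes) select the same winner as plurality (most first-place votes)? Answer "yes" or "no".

yes

Anti-plurality — last-place votes: A 20, D 36, B 39, C 33, E 0. Winner: E.
Plurality — first-place votes: A 0, D 0, B 33, C 0, E 95. Winner: E.
The two methods agree.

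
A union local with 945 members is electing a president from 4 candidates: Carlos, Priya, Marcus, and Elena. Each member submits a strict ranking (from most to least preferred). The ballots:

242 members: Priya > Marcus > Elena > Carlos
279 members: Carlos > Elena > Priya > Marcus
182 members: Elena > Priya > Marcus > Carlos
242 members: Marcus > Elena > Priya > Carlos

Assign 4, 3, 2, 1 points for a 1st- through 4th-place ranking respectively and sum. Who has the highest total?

Elena

Carlos: 242·1 + 279·4 + 182·1 + 242·1 = 1782
Priya: 242·4 + 279·2 + 182·3 + 242·2 = 2556
Marcus: 242·3 + 279·1 + 182·2 + 242·4 = 2337
Elena: 242·2 + 279·3 + 182·4 + 242·3 = 2775
Elena has the highest Borda score (2775).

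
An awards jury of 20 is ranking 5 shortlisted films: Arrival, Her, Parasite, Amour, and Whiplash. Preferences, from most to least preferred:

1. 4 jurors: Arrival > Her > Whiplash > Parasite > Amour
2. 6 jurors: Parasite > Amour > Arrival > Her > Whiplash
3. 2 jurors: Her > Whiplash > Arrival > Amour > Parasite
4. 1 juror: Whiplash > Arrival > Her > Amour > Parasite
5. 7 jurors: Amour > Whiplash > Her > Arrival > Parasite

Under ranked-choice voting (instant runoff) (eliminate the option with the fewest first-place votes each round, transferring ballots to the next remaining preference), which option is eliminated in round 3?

Parasite

Round 1: Arrival 4, Her 2, Parasite 6, Amour 7, Whiplash 1. Eliminate Whiplash.
Round 2: Arrival 5, Her 2, Parasite 6, Amour 7. Eliminate Her.
Round 3: Arrival 7, Parasite 6, Amour 7. Eliminate Parasite.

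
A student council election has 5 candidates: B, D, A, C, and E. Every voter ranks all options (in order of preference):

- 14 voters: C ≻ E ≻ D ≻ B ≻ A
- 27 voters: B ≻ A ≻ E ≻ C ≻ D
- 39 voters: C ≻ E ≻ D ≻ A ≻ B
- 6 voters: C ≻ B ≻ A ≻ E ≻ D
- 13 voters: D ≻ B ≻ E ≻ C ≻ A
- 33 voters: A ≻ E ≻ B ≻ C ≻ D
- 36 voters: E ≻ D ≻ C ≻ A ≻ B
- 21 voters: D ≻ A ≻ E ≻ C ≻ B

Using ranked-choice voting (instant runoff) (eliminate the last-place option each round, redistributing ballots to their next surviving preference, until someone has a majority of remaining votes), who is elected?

C

Round 1: B 27, D 34, A 33, C 59, E 36. Eliminate B.
Round 2: D 34, A 60, C 59, E 36. Eliminate D.
Round 3: A 81, C 59, E 49. Eliminate E.
Round 4: A 81, C 108. C has a majority.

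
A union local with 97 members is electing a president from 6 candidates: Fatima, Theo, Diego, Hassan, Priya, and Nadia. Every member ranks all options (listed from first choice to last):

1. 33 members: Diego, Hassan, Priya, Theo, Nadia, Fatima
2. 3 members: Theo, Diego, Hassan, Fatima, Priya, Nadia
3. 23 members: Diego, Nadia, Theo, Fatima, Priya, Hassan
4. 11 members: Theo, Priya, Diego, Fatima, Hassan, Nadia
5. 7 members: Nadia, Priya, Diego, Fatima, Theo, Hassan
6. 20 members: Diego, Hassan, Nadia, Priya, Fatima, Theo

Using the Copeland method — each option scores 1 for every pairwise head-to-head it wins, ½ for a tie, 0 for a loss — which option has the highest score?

Diego

Fatima: loses to Theo, Diego, Hassan, Priya, and Nadia → score 0.
Theo: beats Fatima; loses to Diego, Hassan, Priya, and Nadia → score 1.
Diego: beats Fatima, Theo, Hassan, Priya, and Nadia → score 5.
Hassan: beats Fatima, Theo, Priya, and Nadia; loses to Diego → score 4.
Priya: beats Fatima and Theo; loses to Diego, Hassan, and Nadia → score 2.
Nadia: beats Fatima, Theo, and Priya; loses to Diego and Hassan → score 3.
Diego has the best pairwise record.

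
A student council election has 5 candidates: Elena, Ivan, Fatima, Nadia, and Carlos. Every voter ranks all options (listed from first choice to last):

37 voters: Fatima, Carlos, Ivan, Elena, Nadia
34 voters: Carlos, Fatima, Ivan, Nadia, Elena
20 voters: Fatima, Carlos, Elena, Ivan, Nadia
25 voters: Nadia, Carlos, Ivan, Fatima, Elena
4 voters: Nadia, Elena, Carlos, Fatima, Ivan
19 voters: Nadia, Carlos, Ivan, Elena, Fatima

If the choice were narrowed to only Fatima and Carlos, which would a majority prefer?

Carlos

Voters preferring Fatima to Carlos: 57; preferring Carlos to Fatima: 82.
Carlos wins the head-to-head.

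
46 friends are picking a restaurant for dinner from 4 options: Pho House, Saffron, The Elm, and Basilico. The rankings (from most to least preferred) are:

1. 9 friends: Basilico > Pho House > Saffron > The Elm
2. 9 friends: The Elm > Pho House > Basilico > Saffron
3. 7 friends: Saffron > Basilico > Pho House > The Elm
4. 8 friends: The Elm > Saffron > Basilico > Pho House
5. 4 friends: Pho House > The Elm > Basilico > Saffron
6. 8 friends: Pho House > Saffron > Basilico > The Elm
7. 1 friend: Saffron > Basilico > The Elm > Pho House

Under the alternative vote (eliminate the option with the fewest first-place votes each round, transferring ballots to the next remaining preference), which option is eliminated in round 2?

Pho House

Round 1: Pho House 12, Saffron 8, The Elm 17, Basilico 9. Eliminate Saffron.
Round 2: Pho House 12, The Elm 17, Basilico 17. Eliminate Pho House.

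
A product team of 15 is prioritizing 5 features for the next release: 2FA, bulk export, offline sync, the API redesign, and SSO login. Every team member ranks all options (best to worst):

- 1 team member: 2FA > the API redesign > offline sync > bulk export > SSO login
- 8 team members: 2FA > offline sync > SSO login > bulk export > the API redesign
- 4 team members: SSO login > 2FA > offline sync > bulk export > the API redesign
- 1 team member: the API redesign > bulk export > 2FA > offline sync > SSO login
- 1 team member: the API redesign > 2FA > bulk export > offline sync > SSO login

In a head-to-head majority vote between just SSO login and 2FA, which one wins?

2FA

Voters preferring SSO login to 2FA: 4; preferring 2FA to SSO login: 11.
2FA wins the head-to-head.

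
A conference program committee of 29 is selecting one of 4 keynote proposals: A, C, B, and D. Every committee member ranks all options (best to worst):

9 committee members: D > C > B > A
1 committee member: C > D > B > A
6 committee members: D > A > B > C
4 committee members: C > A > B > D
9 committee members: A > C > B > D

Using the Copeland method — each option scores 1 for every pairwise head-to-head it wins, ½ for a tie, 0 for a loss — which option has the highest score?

D

A: beats C and B; loses to D → score 2.
C: beats B; loses to A and D → score 1.
B: loses to A, C, and D → score 0.
D: beats A, C, and B → score 3.
D has the best pairwise record.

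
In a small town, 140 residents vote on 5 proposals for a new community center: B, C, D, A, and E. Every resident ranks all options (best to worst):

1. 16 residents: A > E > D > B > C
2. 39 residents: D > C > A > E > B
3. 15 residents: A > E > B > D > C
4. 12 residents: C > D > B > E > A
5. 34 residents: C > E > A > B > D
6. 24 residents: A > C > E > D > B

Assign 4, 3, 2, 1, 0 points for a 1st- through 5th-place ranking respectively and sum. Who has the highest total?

B: 16·1 + 39·0 + 15·2 + 12·2 + 34·1 + 24·0 = 104
C: 16·0 + 39·3 + 15·0 + 12·4 + 34·4 + 24·3 = 373
D: 16·2 + 39·4 + 15·1 + 12·3 + 34·0 + 24·1 = 263
A: 16·4 + 39·2 + 15·4 + 12·0 + 34·2 + 24·4 = 366
E: 16·3 + 39·1 + 15·3 + 12·1 + 34·3 + 24·2 = 294
C has the highest Borda score (373).

C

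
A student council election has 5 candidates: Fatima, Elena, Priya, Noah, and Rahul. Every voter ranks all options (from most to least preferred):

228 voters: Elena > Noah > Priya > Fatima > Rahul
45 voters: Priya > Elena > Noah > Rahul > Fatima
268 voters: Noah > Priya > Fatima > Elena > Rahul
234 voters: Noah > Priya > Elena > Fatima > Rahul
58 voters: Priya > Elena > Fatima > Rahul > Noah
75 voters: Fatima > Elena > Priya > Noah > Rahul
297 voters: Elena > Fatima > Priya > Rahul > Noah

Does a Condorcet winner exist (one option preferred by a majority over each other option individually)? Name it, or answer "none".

Checking pairwise contests:
Elena beats Fatima 862–343.
Priya beats Elena 605–600.
Noah beats Priya 730–475.
Elena beats Noah 703–502.
Fatima beats Rahul 1160–45.
Every option loses at least one head-to-head, so there is no Condorcet winner.

none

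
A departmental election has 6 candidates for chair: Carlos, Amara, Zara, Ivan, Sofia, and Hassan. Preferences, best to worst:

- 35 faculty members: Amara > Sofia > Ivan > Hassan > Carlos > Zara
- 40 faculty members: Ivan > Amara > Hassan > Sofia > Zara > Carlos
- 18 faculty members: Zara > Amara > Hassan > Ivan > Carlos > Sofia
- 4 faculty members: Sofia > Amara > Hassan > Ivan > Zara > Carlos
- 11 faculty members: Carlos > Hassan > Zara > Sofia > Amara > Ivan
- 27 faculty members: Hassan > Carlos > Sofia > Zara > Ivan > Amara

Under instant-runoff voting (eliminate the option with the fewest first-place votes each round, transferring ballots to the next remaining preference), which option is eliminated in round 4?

Round 1: Carlos 11, Amara 35, Zara 18, Ivan 40, Sofia 4, Hassan 27. Eliminate Sofia.
Round 2: Carlos 11, Amara 39, Zara 18, Ivan 40, Hassan 27. Eliminate Carlos.
Round 3: Amara 39, Zara 18, Ivan 40, Hassan 38. Eliminate Zara.
Round 4: Amara 57, Ivan 40, Hassan 38. Eliminate Hassan.

Hassan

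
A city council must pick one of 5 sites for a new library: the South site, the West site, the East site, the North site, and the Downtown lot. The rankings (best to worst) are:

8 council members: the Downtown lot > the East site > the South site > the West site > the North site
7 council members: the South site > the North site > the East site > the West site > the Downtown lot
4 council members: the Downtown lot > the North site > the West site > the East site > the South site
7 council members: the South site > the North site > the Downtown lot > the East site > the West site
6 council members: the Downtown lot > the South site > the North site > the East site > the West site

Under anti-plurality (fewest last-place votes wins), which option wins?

the East site

Last-place votes: the South site 4, the West site 13, the East site 0, the North site 8, the Downtown lot 7.
the East site is ranked last by the fewest voters, so the East site wins.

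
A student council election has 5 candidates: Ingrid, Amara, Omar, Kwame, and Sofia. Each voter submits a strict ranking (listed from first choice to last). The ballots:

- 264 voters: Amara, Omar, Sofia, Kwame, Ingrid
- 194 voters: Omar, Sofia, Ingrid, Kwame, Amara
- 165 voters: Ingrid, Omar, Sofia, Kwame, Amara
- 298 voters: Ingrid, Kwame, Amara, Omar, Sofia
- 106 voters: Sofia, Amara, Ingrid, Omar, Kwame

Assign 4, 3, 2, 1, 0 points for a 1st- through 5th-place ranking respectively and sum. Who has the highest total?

Ingrid: 264·0 + 194·2 + 165·4 + 298·4 + 106·2 = 2452
Amara: 264·4 + 194·0 + 165·0 + 298·2 + 106·3 = 1970
Omar: 264·3 + 194·4 + 165·3 + 298·1 + 106·1 = 2467
Kwame: 264·1 + 194·1 + 165·1 + 298·3 + 106·0 = 1517
Sofia: 264·2 + 194·3 + 165·2 + 298·0 + 106·4 = 1864
Omar has the highest Borda score (2467).

Omar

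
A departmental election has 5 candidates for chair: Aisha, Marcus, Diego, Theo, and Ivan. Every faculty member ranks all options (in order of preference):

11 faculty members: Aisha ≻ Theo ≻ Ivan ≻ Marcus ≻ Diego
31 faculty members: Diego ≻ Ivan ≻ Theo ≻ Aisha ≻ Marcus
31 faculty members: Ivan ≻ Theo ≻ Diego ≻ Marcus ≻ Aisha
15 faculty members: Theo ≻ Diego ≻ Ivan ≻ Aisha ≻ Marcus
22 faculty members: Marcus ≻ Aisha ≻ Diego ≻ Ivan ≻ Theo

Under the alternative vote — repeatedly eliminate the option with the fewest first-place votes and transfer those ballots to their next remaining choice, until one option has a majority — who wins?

Diego

Round 1: Aisha 11, Marcus 22, Diego 31, Theo 15, Ivan 31. Eliminate Aisha.
Round 2: Marcus 22, Diego 31, Theo 26, Ivan 31. Eliminate Marcus.
Round 3: Diego 53, Theo 26, Ivan 31. Eliminate Theo.
Round 4: Diego 68, Ivan 42. Diego has a majority.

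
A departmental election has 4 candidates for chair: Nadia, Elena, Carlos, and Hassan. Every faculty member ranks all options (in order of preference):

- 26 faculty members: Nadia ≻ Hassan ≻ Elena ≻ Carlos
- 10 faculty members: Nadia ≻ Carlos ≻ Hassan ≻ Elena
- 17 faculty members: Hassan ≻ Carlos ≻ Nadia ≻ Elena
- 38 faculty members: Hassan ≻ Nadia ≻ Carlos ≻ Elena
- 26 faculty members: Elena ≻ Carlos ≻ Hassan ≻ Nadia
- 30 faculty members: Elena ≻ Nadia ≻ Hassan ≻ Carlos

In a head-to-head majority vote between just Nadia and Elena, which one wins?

Voters preferring Nadia to Elena: 91; preferring Elena to Nadia: 56.
Nadia wins the head-to-head.

Nadia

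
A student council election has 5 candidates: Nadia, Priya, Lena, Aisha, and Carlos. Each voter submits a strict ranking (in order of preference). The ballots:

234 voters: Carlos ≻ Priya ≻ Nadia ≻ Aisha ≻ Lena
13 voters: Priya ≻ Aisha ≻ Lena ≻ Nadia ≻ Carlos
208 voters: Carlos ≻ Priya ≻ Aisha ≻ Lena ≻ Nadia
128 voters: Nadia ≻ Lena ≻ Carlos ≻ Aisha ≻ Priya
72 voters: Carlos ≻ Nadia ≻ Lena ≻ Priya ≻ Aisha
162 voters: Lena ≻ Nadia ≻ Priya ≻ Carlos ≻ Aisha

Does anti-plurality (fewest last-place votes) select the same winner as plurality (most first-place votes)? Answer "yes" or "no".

Anti-plurality — last-place votes: Nadia 208, Priya 128, Lena 234, Aisha 234, Carlos 13. Winner: Carlos.
Plurality — first-place votes: Nadia 128, Priya 13, Lena 162, Aisha 0, Carlos 514. Winner: Carlos.
The two methods agree.

yes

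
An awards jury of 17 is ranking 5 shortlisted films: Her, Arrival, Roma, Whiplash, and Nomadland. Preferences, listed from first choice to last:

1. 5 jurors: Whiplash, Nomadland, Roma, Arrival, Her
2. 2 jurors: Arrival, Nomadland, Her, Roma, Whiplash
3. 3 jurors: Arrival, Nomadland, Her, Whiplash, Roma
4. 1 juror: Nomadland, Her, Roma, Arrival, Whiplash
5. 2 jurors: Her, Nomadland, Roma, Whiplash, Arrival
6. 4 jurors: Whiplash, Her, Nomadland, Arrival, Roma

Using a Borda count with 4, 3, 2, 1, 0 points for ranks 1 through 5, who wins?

Her: 5·0 + 2·2 + 3·2 + 1·3 + 2·4 + 4·3 = 33
Arrival: 5·1 + 2·4 + 3·4 + 1·1 + 2·0 + 4·1 = 30
Roma: 5·2 + 2·1 + 3·0 + 1·2 + 2·2 + 4·0 = 18
Whiplash: 5·4 + 2·0 + 3·1 + 1·0 + 2·1 + 4·4 = 41
Nomadland: 5·3 + 2·3 + 3·3 + 1·4 + 2·3 + 4·2 = 48
Nomadland has the highest Borda score (48).

Nomadland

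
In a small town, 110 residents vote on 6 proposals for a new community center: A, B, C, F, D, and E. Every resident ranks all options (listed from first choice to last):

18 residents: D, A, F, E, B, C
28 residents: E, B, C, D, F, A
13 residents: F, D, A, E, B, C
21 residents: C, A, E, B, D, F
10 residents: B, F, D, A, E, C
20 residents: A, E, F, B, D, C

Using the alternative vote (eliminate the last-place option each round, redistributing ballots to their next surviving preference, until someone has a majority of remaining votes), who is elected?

Round 1: A 20, B 10, C 21, F 13, D 18, E 28. Eliminate B.
Round 2: A 20, C 21, F 23, D 18, E 28. Eliminate D.
Round 3: A 38, C 21, F 23, E 28. Eliminate C.
Round 4: A 59, F 23, E 28. A has a majority.

A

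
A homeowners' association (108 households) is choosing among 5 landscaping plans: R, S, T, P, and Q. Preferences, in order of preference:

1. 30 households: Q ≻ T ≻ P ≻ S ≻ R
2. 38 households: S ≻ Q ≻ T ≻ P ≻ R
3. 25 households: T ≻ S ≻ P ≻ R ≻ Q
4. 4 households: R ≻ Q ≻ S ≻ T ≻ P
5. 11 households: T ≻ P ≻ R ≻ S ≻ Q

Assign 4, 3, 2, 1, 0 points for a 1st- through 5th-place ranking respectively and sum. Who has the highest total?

R: 30·0 + 38·0 + 25·1 + 4·4 + 11·2 = 63
S: 30·1 + 38·4 + 25·3 + 4·2 + 11·1 = 276
T: 30·3 + 38·2 + 25·4 + 4·1 + 11·4 = 314
P: 30·2 + 38·1 + 25·2 + 4·0 + 11·3 = 181
Q: 30·4 + 38·3 + 25·0 + 4·3 + 11·0 = 246
T has the highest Borda score (314).

T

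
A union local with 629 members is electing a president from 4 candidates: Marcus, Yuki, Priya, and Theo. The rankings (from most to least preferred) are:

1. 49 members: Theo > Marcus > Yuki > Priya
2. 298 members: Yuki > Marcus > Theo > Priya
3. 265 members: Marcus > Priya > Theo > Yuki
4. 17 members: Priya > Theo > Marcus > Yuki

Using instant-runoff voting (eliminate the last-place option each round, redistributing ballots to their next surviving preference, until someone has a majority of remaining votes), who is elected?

Marcus

Round 1: Marcus 265, Yuki 298, Priya 17, Theo 49. Eliminate Priya.
Round 2: Marcus 265, Yuki 298, Theo 66. Eliminate Theo.
Round 3: Marcus 331, Yuki 298. Marcus has a majority.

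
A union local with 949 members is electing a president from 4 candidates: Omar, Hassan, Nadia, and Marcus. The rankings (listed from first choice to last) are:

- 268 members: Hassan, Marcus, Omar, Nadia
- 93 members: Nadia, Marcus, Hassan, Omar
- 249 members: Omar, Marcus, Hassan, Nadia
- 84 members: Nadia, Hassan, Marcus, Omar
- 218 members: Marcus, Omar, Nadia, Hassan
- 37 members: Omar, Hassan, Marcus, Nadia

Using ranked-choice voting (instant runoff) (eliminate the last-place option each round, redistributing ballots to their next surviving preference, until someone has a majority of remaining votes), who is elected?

Marcus

Round 1: Omar 286, Hassan 268, Nadia 177, Marcus 218. Eliminate Nadia.
Round 2: Omar 286, Hassan 352, Marcus 311. Eliminate Omar.
Round 3: Hassan 389, Marcus 560. Marcus has a majority.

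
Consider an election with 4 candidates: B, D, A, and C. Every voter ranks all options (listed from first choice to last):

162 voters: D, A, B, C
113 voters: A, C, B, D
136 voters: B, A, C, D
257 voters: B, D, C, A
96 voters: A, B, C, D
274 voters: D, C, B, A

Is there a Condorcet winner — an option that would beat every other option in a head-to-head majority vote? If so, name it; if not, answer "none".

B vs D: 602–436 for B.
B vs A: 667–371 for B.
B vs C: 651–387 for B.
B beats every other option head-to-head.

B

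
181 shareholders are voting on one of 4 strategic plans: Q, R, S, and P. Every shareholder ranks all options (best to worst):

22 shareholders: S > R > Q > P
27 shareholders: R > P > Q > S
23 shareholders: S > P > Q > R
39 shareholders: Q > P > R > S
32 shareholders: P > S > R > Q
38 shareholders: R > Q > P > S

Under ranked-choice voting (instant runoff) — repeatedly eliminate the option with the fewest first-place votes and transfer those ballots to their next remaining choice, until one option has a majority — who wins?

Round 1: Q 39, R 65, S 45, P 32. Eliminate P.
Round 2: Q 39, R 65, S 77. Eliminate Q.
Round 3: R 104, S 77. R has a majority.

R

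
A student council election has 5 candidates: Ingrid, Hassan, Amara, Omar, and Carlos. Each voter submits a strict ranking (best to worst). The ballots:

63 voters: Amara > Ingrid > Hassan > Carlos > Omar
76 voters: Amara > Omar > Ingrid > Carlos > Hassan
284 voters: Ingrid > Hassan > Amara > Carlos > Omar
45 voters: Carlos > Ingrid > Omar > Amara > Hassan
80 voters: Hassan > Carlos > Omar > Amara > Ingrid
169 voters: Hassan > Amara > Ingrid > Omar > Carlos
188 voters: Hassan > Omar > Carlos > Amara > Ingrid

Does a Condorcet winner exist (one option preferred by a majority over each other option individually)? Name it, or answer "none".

Checking pairwise contests:
Amara beats Ingrid 576–329.
Ingrid beats Hassan 468–437.
Hassan beats Amara 721–184.
Ingrid beats Omar 561–344.
Ingrid beats Carlos 592–313.
Every option loses at least one head-to-head, so there is no Condorcet winner.

none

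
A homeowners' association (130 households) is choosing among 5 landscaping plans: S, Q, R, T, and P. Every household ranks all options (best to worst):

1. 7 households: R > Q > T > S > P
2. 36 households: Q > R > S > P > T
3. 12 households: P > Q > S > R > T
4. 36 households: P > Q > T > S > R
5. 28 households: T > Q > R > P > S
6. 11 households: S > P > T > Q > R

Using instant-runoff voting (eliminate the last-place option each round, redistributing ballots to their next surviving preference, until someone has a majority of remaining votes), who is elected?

Round 1: S 11, Q 36, R 7, T 28, P 48. Eliminate R.
Round 2: S 11, Q 43, T 28, P 48. Eliminate S.
Round 3: Q 43, T 28, P 59. Eliminate T.
Round 4: Q 71, P 59. Q has a majority.

Q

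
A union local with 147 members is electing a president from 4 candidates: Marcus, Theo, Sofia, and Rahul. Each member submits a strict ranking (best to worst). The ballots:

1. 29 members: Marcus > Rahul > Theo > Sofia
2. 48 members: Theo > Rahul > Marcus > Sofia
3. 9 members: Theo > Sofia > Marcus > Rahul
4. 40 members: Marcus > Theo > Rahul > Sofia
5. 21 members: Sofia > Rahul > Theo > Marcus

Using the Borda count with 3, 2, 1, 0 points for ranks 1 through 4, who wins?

Marcus: 29·3 + 48·1 + 9·1 + 40·3 + 21·0 = 264
Theo: 29·1 + 48·3 + 9·3 + 40·2 + 21·1 = 301
Sofia: 29·0 + 48·0 + 9·2 + 40·0 + 21·3 = 81
Rahul: 29·2 + 48·2 + 9·0 + 40·1 + 21·2 = 236
Theo has the highest Borda score (301).

Theo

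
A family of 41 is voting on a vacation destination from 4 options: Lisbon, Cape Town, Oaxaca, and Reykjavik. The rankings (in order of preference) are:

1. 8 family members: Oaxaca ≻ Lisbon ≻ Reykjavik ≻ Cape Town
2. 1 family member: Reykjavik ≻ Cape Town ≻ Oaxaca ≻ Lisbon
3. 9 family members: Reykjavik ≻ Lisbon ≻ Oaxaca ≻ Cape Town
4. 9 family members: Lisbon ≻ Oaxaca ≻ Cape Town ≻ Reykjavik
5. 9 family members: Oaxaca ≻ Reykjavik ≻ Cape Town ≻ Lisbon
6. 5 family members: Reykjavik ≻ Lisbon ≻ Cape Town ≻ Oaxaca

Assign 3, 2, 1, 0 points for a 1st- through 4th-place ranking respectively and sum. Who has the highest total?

Oaxaca

Lisbon: 8·2 + 1·0 + 9·2 + 9·3 + 9·0 + 5·2 = 71
Cape Town: 8·0 + 1·2 + 9·0 + 9·1 + 9·1 + 5·1 = 25
Oaxaca: 8·3 + 1·1 + 9·1 + 9·2 + 9·3 + 5·0 = 79
Reykjavik: 8·1 + 1·3 + 9·3 + 9·0 + 9·2 + 5·3 = 71
Oaxaca has the highest Borda score (79).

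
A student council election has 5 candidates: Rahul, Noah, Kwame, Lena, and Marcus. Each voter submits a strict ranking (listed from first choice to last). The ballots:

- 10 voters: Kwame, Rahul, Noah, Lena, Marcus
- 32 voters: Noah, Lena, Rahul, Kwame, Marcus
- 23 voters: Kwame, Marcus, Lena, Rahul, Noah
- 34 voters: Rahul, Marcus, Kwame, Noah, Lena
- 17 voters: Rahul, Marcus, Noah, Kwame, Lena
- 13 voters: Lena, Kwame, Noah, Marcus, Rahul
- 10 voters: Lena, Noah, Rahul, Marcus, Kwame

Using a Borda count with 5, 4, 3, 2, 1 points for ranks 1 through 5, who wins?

Rahul: 10·4 + 32·3 + 23·2 + 34·5 + 17·5 + 13·1 + 10·3 = 480
Noah: 10·3 + 32·5 + 23·1 + 34·2 + 17·3 + 13·3 + 10·4 = 411
Kwame: 10·5 + 32·2 + 23·5 + 34·3 + 17·2 + 13·4 + 10·1 = 427
Lena: 10·2 + 32·4 + 23·3 + 34·1 + 17·1 + 13·5 + 10·5 = 383
Marcus: 10·1 + 32·1 + 23·4 + 34·4 + 17·4 + 13·2 + 10·2 = 384
Rahul has the highest Borda score (480).

Rahul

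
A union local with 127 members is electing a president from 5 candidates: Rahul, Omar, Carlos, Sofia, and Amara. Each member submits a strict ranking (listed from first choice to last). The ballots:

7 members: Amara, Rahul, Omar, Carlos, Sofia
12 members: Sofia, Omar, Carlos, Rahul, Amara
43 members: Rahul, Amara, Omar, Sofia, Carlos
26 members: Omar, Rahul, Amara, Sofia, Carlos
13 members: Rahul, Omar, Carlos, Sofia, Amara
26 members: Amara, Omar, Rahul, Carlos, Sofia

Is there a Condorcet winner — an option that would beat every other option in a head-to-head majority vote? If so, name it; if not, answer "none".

Checking pairwise contests:
Omar beats Rahul 64–63.
Amara beats Omar 76–51.
Rahul beats Carlos 115–12.
Rahul beats Sofia 115–12.
Rahul beats Amara 94–33.
Every option loses at least one head-to-head, so there is no Condorcet winner.

none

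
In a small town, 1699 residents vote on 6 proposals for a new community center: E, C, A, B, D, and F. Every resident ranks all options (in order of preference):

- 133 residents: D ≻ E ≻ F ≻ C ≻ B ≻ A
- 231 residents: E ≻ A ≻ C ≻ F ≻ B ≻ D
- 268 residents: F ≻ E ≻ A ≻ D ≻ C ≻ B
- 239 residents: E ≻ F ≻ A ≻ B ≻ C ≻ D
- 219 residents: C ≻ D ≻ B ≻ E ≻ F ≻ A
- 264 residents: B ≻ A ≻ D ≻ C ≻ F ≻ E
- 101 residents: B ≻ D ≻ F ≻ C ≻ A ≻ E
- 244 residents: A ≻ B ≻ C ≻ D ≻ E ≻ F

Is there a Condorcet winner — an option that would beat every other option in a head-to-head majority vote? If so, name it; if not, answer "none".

none

Checking pairwise contests:
D beats E 961–738.
E beats C 871–828.
E beats A 1090–609.
E beats B 871–828.
C beats D 933–766.
E beats F 1066–633.
Every option loses at least one head-to-head, so there is no Condorcet winner.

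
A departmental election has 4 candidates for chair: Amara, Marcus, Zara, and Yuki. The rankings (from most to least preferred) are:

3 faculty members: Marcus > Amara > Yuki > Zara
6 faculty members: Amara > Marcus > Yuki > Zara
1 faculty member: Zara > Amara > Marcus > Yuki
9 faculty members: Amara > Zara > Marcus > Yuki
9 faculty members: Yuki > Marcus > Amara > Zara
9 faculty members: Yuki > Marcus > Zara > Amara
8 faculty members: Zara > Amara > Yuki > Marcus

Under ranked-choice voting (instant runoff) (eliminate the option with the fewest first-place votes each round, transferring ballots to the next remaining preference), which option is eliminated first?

Marcus

Round 1: Amara 15, Marcus 3, Zara 9, Yuki 18. Eliminate Marcus.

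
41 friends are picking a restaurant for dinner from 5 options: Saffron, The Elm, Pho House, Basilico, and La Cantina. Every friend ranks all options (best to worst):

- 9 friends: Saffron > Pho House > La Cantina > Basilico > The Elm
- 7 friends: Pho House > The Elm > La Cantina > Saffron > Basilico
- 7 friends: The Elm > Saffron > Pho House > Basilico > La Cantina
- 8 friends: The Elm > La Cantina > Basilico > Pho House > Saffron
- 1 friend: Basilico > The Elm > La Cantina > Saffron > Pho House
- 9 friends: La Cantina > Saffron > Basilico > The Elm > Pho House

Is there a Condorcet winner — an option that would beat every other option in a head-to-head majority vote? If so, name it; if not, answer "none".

The Elm

The Elm vs Saffron: 23–18 for The Elm.
The Elm vs Pho House: 25–16 for The Elm.
The Elm vs Basilico: 22–19 for The Elm.
The Elm vs La Cantina: 23–18 for The Elm.
The Elm beats every other option head-to-head.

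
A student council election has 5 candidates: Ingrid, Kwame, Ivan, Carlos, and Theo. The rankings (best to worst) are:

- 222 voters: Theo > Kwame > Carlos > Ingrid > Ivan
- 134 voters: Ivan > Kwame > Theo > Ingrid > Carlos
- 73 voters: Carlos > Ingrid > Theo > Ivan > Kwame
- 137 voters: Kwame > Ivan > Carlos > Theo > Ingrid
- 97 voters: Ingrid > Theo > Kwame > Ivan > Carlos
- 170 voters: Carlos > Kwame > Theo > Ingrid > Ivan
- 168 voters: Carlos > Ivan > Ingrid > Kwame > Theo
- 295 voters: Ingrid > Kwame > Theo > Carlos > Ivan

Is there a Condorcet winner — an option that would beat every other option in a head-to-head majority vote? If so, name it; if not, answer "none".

Kwame vs Ingrid: 663–633 for Kwame.
Kwame vs Ivan: 921–375 for Kwame.
Kwame vs Carlos: 885–411 for Kwame.
Kwame vs Theo: 904–392 for Kwame.
Kwame beats every other option head-to-head.

Kwame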